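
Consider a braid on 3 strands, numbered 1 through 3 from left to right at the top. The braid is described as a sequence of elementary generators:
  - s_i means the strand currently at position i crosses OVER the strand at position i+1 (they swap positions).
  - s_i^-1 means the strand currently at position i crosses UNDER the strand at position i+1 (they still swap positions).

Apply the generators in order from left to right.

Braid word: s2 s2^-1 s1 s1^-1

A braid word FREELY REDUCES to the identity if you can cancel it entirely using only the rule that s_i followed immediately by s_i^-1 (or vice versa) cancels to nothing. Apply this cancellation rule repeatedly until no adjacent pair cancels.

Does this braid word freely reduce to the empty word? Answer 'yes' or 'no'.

Gen 1 (s2): push. Stack: [s2]
Gen 2 (s2^-1): cancels prior s2. Stack: []
Gen 3 (s1): push. Stack: [s1]
Gen 4 (s1^-1): cancels prior s1. Stack: []
Reduced word: (empty)

Answer: yes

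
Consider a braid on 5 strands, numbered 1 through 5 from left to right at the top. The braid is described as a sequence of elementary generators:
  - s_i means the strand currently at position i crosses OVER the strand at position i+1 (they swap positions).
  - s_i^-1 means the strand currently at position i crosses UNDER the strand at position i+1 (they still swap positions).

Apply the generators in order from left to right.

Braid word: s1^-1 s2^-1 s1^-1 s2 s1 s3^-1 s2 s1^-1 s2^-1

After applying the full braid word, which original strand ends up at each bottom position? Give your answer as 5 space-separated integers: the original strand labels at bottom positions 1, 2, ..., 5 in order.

Answer: 4 3 1 2 5

Derivation:
Gen 1 (s1^-1): strand 1 crosses under strand 2. Perm now: [2 1 3 4 5]
Gen 2 (s2^-1): strand 1 crosses under strand 3. Perm now: [2 3 1 4 5]
Gen 3 (s1^-1): strand 2 crosses under strand 3. Perm now: [3 2 1 4 5]
Gen 4 (s2): strand 2 crosses over strand 1. Perm now: [3 1 2 4 5]
Gen 5 (s1): strand 3 crosses over strand 1. Perm now: [1 3 2 4 5]
Gen 6 (s3^-1): strand 2 crosses under strand 4. Perm now: [1 3 4 2 5]
Gen 7 (s2): strand 3 crosses over strand 4. Perm now: [1 4 3 2 5]
Gen 8 (s1^-1): strand 1 crosses under strand 4. Perm now: [4 1 3 2 5]
Gen 9 (s2^-1): strand 1 crosses under strand 3. Perm now: [4 3 1 2 5]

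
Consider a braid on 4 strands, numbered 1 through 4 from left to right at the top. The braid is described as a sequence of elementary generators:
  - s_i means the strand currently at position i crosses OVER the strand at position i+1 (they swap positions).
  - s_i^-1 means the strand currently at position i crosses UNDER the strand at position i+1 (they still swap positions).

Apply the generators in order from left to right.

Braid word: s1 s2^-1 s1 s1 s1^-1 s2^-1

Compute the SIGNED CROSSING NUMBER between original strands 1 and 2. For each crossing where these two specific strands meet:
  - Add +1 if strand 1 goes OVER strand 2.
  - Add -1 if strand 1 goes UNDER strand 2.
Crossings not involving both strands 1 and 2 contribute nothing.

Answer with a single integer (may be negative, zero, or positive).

Answer: 2

Derivation:
Gen 1: 1 over 2. Both 1&2? yes. Contrib: +1. Sum: 1
Gen 2: crossing 1x3. Both 1&2? no. Sum: 1
Gen 3: crossing 2x3. Both 1&2? no. Sum: 1
Gen 4: crossing 3x2. Both 1&2? no. Sum: 1
Gen 5: crossing 2x3. Both 1&2? no. Sum: 1
Gen 6: 2 under 1. Both 1&2? yes. Contrib: +1. Sum: 2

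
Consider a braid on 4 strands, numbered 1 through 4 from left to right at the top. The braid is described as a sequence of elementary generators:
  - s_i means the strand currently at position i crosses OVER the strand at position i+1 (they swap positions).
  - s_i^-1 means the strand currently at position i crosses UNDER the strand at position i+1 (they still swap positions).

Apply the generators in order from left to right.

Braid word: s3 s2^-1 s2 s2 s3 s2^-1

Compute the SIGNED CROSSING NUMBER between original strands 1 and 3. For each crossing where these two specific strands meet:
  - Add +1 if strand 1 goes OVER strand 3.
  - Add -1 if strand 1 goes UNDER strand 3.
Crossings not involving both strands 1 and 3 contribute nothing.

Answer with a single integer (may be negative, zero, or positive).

Answer: 0

Derivation:
Gen 1: crossing 3x4. Both 1&3? no. Sum: 0
Gen 2: crossing 2x4. Both 1&3? no. Sum: 0
Gen 3: crossing 4x2. Both 1&3? no. Sum: 0
Gen 4: crossing 2x4. Both 1&3? no. Sum: 0
Gen 5: crossing 2x3. Both 1&3? no. Sum: 0
Gen 6: crossing 4x3. Both 1&3? no. Sum: 0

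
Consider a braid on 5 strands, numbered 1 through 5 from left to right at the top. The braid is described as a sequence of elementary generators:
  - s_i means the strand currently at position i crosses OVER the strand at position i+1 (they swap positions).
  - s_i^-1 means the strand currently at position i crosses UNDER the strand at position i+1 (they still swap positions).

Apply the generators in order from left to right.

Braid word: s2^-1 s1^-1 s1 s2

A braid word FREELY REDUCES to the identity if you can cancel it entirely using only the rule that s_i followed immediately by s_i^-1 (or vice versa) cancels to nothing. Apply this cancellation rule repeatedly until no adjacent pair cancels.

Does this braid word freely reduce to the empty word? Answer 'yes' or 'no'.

Gen 1 (s2^-1): push. Stack: [s2^-1]
Gen 2 (s1^-1): push. Stack: [s2^-1 s1^-1]
Gen 3 (s1): cancels prior s1^-1. Stack: [s2^-1]
Gen 4 (s2): cancels prior s2^-1. Stack: []
Reduced word: (empty)

Answer: yes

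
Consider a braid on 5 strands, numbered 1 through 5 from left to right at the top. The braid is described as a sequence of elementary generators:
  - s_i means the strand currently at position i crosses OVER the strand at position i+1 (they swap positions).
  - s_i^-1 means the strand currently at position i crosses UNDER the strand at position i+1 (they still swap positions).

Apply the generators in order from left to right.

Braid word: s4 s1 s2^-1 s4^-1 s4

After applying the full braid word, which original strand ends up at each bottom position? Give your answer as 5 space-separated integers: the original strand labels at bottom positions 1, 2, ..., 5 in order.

Gen 1 (s4): strand 4 crosses over strand 5. Perm now: [1 2 3 5 4]
Gen 2 (s1): strand 1 crosses over strand 2. Perm now: [2 1 3 5 4]
Gen 3 (s2^-1): strand 1 crosses under strand 3. Perm now: [2 3 1 5 4]
Gen 4 (s4^-1): strand 5 crosses under strand 4. Perm now: [2 3 1 4 5]
Gen 5 (s4): strand 4 crosses over strand 5. Perm now: [2 3 1 5 4]

Answer: 2 3 1 5 4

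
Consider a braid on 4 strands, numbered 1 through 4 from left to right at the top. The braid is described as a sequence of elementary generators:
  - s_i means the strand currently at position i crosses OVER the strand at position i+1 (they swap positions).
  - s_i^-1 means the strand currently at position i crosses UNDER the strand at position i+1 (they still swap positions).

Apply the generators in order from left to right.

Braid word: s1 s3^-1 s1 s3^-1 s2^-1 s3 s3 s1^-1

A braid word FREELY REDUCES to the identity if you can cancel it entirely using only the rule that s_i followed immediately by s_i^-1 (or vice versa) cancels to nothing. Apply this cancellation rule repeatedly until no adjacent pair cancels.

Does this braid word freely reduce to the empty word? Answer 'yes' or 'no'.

Answer: no

Derivation:
Gen 1 (s1): push. Stack: [s1]
Gen 2 (s3^-1): push. Stack: [s1 s3^-1]
Gen 3 (s1): push. Stack: [s1 s3^-1 s1]
Gen 4 (s3^-1): push. Stack: [s1 s3^-1 s1 s3^-1]
Gen 5 (s2^-1): push. Stack: [s1 s3^-1 s1 s3^-1 s2^-1]
Gen 6 (s3): push. Stack: [s1 s3^-1 s1 s3^-1 s2^-1 s3]
Gen 7 (s3): push. Stack: [s1 s3^-1 s1 s3^-1 s2^-1 s3 s3]
Gen 8 (s1^-1): push. Stack: [s1 s3^-1 s1 s3^-1 s2^-1 s3 s3 s1^-1]
Reduced word: s1 s3^-1 s1 s3^-1 s2^-1 s3 s3 s1^-1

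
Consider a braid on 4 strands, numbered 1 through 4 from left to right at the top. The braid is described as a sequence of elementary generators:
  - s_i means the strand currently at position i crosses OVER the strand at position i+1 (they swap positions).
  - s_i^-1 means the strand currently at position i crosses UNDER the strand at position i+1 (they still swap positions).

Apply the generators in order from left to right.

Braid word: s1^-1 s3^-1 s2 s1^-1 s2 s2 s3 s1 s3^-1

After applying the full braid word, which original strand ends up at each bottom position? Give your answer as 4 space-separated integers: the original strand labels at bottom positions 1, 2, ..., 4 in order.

Answer: 2 4 1 3

Derivation:
Gen 1 (s1^-1): strand 1 crosses under strand 2. Perm now: [2 1 3 4]
Gen 2 (s3^-1): strand 3 crosses under strand 4. Perm now: [2 1 4 3]
Gen 3 (s2): strand 1 crosses over strand 4. Perm now: [2 4 1 3]
Gen 4 (s1^-1): strand 2 crosses under strand 4. Perm now: [4 2 1 3]
Gen 5 (s2): strand 2 crosses over strand 1. Perm now: [4 1 2 3]
Gen 6 (s2): strand 1 crosses over strand 2. Perm now: [4 2 1 3]
Gen 7 (s3): strand 1 crosses over strand 3. Perm now: [4 2 3 1]
Gen 8 (s1): strand 4 crosses over strand 2. Perm now: [2 4 3 1]
Gen 9 (s3^-1): strand 3 crosses under strand 1. Perm now: [2 4 1 3]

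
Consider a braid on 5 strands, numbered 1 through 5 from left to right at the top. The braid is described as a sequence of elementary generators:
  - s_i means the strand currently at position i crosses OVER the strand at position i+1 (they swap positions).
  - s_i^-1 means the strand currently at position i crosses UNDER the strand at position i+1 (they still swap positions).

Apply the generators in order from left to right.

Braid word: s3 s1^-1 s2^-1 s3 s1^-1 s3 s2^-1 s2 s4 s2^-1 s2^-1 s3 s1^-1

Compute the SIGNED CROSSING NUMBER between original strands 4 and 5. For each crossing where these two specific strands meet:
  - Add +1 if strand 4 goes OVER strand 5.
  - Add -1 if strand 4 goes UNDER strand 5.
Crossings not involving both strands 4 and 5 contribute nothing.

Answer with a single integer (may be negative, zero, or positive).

Answer: 0

Derivation:
Gen 1: crossing 3x4. Both 4&5? no. Sum: 0
Gen 2: crossing 1x2. Both 4&5? no. Sum: 0
Gen 3: crossing 1x4. Both 4&5? no. Sum: 0
Gen 4: crossing 1x3. Both 4&5? no. Sum: 0
Gen 5: crossing 2x4. Both 4&5? no. Sum: 0
Gen 6: crossing 3x1. Both 4&5? no. Sum: 0
Gen 7: crossing 2x1. Both 4&5? no. Sum: 0
Gen 8: crossing 1x2. Both 4&5? no. Sum: 0
Gen 9: crossing 3x5. Both 4&5? no. Sum: 0
Gen 10: crossing 2x1. Both 4&5? no. Sum: 0
Gen 11: crossing 1x2. Both 4&5? no. Sum: 0
Gen 12: crossing 1x5. Both 4&5? no. Sum: 0
Gen 13: crossing 4x2. Both 4&5? no. Sum: 0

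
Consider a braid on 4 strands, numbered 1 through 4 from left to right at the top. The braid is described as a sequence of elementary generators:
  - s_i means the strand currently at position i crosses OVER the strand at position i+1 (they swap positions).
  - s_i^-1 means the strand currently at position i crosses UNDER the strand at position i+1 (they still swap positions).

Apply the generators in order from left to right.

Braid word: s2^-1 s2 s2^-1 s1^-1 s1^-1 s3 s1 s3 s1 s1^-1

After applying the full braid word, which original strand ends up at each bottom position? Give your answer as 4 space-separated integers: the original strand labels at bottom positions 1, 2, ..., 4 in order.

Gen 1 (s2^-1): strand 2 crosses under strand 3. Perm now: [1 3 2 4]
Gen 2 (s2): strand 3 crosses over strand 2. Perm now: [1 2 3 4]
Gen 3 (s2^-1): strand 2 crosses under strand 3. Perm now: [1 3 2 4]
Gen 4 (s1^-1): strand 1 crosses under strand 3. Perm now: [3 1 2 4]
Gen 5 (s1^-1): strand 3 crosses under strand 1. Perm now: [1 3 2 4]
Gen 6 (s3): strand 2 crosses over strand 4. Perm now: [1 3 4 2]
Gen 7 (s1): strand 1 crosses over strand 3. Perm now: [3 1 4 2]
Gen 8 (s3): strand 4 crosses over strand 2. Perm now: [3 1 2 4]
Gen 9 (s1): strand 3 crosses over strand 1. Perm now: [1 3 2 4]
Gen 10 (s1^-1): strand 1 crosses under strand 3. Perm now: [3 1 2 4]

Answer: 3 1 2 4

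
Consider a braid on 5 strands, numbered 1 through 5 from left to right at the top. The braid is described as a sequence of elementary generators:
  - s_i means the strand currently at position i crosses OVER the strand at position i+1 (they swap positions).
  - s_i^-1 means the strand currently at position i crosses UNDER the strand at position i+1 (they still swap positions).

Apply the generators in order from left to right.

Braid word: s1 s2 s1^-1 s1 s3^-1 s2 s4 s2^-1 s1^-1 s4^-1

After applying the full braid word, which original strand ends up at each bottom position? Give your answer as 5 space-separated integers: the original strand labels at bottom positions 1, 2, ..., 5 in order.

Answer: 3 2 4 1 5

Derivation:
Gen 1 (s1): strand 1 crosses over strand 2. Perm now: [2 1 3 4 5]
Gen 2 (s2): strand 1 crosses over strand 3. Perm now: [2 3 1 4 5]
Gen 3 (s1^-1): strand 2 crosses under strand 3. Perm now: [3 2 1 4 5]
Gen 4 (s1): strand 3 crosses over strand 2. Perm now: [2 3 1 4 5]
Gen 5 (s3^-1): strand 1 crosses under strand 4. Perm now: [2 3 4 1 5]
Gen 6 (s2): strand 3 crosses over strand 4. Perm now: [2 4 3 1 5]
Gen 7 (s4): strand 1 crosses over strand 5. Perm now: [2 4 3 5 1]
Gen 8 (s2^-1): strand 4 crosses under strand 3. Perm now: [2 3 4 5 1]
Gen 9 (s1^-1): strand 2 crosses under strand 3. Perm now: [3 2 4 5 1]
Gen 10 (s4^-1): strand 5 crosses under strand 1. Perm now: [3 2 4 1 5]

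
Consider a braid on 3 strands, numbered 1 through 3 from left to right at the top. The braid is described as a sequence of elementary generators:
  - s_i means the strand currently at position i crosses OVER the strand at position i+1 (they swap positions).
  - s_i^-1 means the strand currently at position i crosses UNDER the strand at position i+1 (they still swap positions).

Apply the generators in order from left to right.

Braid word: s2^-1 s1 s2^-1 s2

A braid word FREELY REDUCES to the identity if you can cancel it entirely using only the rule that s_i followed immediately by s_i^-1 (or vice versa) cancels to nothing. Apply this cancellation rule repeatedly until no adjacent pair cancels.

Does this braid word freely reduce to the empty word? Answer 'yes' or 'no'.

Gen 1 (s2^-1): push. Stack: [s2^-1]
Gen 2 (s1): push. Stack: [s2^-1 s1]
Gen 3 (s2^-1): push. Stack: [s2^-1 s1 s2^-1]
Gen 4 (s2): cancels prior s2^-1. Stack: [s2^-1 s1]
Reduced word: s2^-1 s1

Answer: no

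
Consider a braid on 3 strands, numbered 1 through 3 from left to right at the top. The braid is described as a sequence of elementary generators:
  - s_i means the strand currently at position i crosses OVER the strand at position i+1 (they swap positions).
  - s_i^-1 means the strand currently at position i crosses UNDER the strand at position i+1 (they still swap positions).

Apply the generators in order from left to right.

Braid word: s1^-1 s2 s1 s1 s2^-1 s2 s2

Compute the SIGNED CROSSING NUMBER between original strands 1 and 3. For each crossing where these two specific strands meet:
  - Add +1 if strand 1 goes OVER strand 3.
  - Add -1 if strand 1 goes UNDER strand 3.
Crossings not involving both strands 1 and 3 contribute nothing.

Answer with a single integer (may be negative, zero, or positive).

Gen 1: crossing 1x2. Both 1&3? no. Sum: 0
Gen 2: 1 over 3. Both 1&3? yes. Contrib: +1. Sum: 1
Gen 3: crossing 2x3. Both 1&3? no. Sum: 1
Gen 4: crossing 3x2. Both 1&3? no. Sum: 1
Gen 5: 3 under 1. Both 1&3? yes. Contrib: +1. Sum: 2
Gen 6: 1 over 3. Both 1&3? yes. Contrib: +1. Sum: 3
Gen 7: 3 over 1. Both 1&3? yes. Contrib: -1. Sum: 2

Answer: 2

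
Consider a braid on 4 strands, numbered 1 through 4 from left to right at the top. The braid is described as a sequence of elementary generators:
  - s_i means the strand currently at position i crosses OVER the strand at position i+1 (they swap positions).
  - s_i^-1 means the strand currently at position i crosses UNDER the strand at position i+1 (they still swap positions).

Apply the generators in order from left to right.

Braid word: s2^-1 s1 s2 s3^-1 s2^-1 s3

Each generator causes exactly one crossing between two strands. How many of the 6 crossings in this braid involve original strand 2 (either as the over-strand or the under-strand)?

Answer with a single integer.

Gen 1: crossing 2x3. Involves strand 2? yes. Count so far: 1
Gen 2: crossing 1x3. Involves strand 2? no. Count so far: 1
Gen 3: crossing 1x2. Involves strand 2? yes. Count so far: 2
Gen 4: crossing 1x4. Involves strand 2? no. Count so far: 2
Gen 5: crossing 2x4. Involves strand 2? yes. Count so far: 3
Gen 6: crossing 2x1. Involves strand 2? yes. Count so far: 4

Answer: 4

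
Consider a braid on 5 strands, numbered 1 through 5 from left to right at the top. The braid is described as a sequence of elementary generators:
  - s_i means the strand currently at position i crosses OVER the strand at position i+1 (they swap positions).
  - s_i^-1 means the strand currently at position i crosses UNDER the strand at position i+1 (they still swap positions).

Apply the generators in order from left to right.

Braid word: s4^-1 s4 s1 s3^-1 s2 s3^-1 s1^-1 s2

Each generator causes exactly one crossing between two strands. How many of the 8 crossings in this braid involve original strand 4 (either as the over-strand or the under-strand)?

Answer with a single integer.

Answer: 5

Derivation:
Gen 1: crossing 4x5. Involves strand 4? yes. Count so far: 1
Gen 2: crossing 5x4. Involves strand 4? yes. Count so far: 2
Gen 3: crossing 1x2. Involves strand 4? no. Count so far: 2
Gen 4: crossing 3x4. Involves strand 4? yes. Count so far: 3
Gen 5: crossing 1x4. Involves strand 4? yes. Count so far: 4
Gen 6: crossing 1x3. Involves strand 4? no. Count so far: 4
Gen 7: crossing 2x4. Involves strand 4? yes. Count so far: 5
Gen 8: crossing 2x3. Involves strand 4? no. Count so far: 5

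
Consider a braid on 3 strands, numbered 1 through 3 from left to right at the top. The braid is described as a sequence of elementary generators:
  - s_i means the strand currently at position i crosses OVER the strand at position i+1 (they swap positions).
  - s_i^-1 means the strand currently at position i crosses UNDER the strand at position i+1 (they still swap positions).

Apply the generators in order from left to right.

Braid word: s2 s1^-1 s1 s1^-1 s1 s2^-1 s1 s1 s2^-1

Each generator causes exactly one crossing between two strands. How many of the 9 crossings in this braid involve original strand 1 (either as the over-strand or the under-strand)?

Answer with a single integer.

Answer: 6

Derivation:
Gen 1: crossing 2x3. Involves strand 1? no. Count so far: 0
Gen 2: crossing 1x3. Involves strand 1? yes. Count so far: 1
Gen 3: crossing 3x1. Involves strand 1? yes. Count so far: 2
Gen 4: crossing 1x3. Involves strand 1? yes. Count so far: 3
Gen 5: crossing 3x1. Involves strand 1? yes. Count so far: 4
Gen 6: crossing 3x2. Involves strand 1? no. Count so far: 4
Gen 7: crossing 1x2. Involves strand 1? yes. Count so far: 5
Gen 8: crossing 2x1. Involves strand 1? yes. Count so far: 6
Gen 9: crossing 2x3. Involves strand 1? no. Count so far: 6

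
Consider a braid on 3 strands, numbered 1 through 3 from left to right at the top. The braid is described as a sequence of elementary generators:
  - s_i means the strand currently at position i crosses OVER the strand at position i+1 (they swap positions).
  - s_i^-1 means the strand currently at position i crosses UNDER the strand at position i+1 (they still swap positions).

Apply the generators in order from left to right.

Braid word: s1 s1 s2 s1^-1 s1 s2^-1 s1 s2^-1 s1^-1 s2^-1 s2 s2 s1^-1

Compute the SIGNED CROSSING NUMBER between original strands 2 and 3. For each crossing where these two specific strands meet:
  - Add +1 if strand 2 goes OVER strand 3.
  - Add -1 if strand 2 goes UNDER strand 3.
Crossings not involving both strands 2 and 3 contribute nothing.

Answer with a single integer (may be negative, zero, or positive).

Gen 1: crossing 1x2. Both 2&3? no. Sum: 0
Gen 2: crossing 2x1. Both 2&3? no. Sum: 0
Gen 3: 2 over 3. Both 2&3? yes. Contrib: +1. Sum: 1
Gen 4: crossing 1x3. Both 2&3? no. Sum: 1
Gen 5: crossing 3x1. Both 2&3? no. Sum: 1
Gen 6: 3 under 2. Both 2&3? yes. Contrib: +1. Sum: 2
Gen 7: crossing 1x2. Both 2&3? no. Sum: 2
Gen 8: crossing 1x3. Both 2&3? no. Sum: 2
Gen 9: 2 under 3. Both 2&3? yes. Contrib: -1. Sum: 1
Gen 10: crossing 2x1. Both 2&3? no. Sum: 1
Gen 11: crossing 1x2. Both 2&3? no. Sum: 1
Gen 12: crossing 2x1. Both 2&3? no. Sum: 1
Gen 13: crossing 3x1. Both 2&3? no. Sum: 1

Answer: 1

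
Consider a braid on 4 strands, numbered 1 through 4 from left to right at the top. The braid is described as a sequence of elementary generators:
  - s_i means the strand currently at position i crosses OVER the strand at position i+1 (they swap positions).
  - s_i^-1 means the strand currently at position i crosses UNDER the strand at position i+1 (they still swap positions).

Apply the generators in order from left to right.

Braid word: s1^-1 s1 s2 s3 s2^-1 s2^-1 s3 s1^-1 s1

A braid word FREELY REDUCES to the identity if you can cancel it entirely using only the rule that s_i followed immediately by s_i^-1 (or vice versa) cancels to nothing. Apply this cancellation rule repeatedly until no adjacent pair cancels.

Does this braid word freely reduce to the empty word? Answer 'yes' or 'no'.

Answer: no

Derivation:
Gen 1 (s1^-1): push. Stack: [s1^-1]
Gen 2 (s1): cancels prior s1^-1. Stack: []
Gen 3 (s2): push. Stack: [s2]
Gen 4 (s3): push. Stack: [s2 s3]
Gen 5 (s2^-1): push. Stack: [s2 s3 s2^-1]
Gen 6 (s2^-1): push. Stack: [s2 s3 s2^-1 s2^-1]
Gen 7 (s3): push. Stack: [s2 s3 s2^-1 s2^-1 s3]
Gen 8 (s1^-1): push. Stack: [s2 s3 s2^-1 s2^-1 s3 s1^-1]
Gen 9 (s1): cancels prior s1^-1. Stack: [s2 s3 s2^-1 s2^-1 s3]
Reduced word: s2 s3 s2^-1 s2^-1 s3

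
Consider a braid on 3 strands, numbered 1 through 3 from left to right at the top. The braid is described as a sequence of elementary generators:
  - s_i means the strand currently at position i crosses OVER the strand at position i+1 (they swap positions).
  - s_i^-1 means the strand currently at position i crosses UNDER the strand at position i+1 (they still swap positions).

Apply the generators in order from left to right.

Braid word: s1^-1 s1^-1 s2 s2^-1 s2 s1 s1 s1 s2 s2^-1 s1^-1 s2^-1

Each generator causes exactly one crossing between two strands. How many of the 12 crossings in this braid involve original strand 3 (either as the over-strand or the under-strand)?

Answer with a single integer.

Gen 1: crossing 1x2. Involves strand 3? no. Count so far: 0
Gen 2: crossing 2x1. Involves strand 3? no. Count so far: 0
Gen 3: crossing 2x3. Involves strand 3? yes. Count so far: 1
Gen 4: crossing 3x2. Involves strand 3? yes. Count so far: 2
Gen 5: crossing 2x3. Involves strand 3? yes. Count so far: 3
Gen 6: crossing 1x3. Involves strand 3? yes. Count so far: 4
Gen 7: crossing 3x1. Involves strand 3? yes. Count so far: 5
Gen 8: crossing 1x3. Involves strand 3? yes. Count so far: 6
Gen 9: crossing 1x2. Involves strand 3? no. Count so far: 6
Gen 10: crossing 2x1. Involves strand 3? no. Count so far: 6
Gen 11: crossing 3x1. Involves strand 3? yes. Count so far: 7
Gen 12: crossing 3x2. Involves strand 3? yes. Count so far: 8

Answer: 8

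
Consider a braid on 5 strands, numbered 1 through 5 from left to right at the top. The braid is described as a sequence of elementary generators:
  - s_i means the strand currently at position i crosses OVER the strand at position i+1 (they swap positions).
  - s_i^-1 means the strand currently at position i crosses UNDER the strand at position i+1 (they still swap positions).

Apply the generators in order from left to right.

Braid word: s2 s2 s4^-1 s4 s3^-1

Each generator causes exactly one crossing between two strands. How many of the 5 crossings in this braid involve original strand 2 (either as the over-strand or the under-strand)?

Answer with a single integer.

Gen 1: crossing 2x3. Involves strand 2? yes. Count so far: 1
Gen 2: crossing 3x2. Involves strand 2? yes. Count so far: 2
Gen 3: crossing 4x5. Involves strand 2? no. Count so far: 2
Gen 4: crossing 5x4. Involves strand 2? no. Count so far: 2
Gen 5: crossing 3x4. Involves strand 2? no. Count so far: 2

Answer: 2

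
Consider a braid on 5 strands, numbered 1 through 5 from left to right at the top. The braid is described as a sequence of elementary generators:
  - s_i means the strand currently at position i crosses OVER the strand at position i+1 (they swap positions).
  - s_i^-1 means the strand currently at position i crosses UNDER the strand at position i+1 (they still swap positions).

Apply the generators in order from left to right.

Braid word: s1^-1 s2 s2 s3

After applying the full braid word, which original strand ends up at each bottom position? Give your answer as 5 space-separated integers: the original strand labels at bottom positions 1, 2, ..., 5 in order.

Answer: 2 1 4 3 5

Derivation:
Gen 1 (s1^-1): strand 1 crosses under strand 2. Perm now: [2 1 3 4 5]
Gen 2 (s2): strand 1 crosses over strand 3. Perm now: [2 3 1 4 5]
Gen 3 (s2): strand 3 crosses over strand 1. Perm now: [2 1 3 4 5]
Gen 4 (s3): strand 3 crosses over strand 4. Perm now: [2 1 4 3 5]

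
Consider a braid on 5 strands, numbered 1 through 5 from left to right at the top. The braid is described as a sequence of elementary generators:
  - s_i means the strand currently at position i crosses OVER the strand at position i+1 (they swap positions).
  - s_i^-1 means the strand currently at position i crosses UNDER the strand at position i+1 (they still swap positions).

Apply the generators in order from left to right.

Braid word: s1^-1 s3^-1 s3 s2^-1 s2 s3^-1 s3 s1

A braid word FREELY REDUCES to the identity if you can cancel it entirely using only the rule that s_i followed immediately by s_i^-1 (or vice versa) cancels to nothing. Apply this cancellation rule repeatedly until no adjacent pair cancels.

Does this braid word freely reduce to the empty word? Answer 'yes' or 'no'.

Answer: yes

Derivation:
Gen 1 (s1^-1): push. Stack: [s1^-1]
Gen 2 (s3^-1): push. Stack: [s1^-1 s3^-1]
Gen 3 (s3): cancels prior s3^-1. Stack: [s1^-1]
Gen 4 (s2^-1): push. Stack: [s1^-1 s2^-1]
Gen 5 (s2): cancels prior s2^-1. Stack: [s1^-1]
Gen 6 (s3^-1): push. Stack: [s1^-1 s3^-1]
Gen 7 (s3): cancels prior s3^-1. Stack: [s1^-1]
Gen 8 (s1): cancels prior s1^-1. Stack: []
Reduced word: (empty)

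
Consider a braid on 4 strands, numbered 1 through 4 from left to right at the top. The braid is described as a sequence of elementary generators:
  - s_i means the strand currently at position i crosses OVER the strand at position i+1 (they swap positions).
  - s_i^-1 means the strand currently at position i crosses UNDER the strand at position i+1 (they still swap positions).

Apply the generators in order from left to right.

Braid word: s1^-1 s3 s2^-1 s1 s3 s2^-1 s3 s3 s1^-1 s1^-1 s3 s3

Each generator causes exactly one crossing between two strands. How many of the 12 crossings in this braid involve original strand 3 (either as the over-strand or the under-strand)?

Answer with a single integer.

Gen 1: crossing 1x2. Involves strand 3? no. Count so far: 0
Gen 2: crossing 3x4. Involves strand 3? yes. Count so far: 1
Gen 3: crossing 1x4. Involves strand 3? no. Count so far: 1
Gen 4: crossing 2x4. Involves strand 3? no. Count so far: 1
Gen 5: crossing 1x3. Involves strand 3? yes. Count so far: 2
Gen 6: crossing 2x3. Involves strand 3? yes. Count so far: 3
Gen 7: crossing 2x1. Involves strand 3? no. Count so far: 3
Gen 8: crossing 1x2. Involves strand 3? no. Count so far: 3
Gen 9: crossing 4x3. Involves strand 3? yes. Count so far: 4
Gen 10: crossing 3x4. Involves strand 3? yes. Count so far: 5
Gen 11: crossing 2x1. Involves strand 3? no. Count so far: 5
Gen 12: crossing 1x2. Involves strand 3? no. Count so far: 5

Answer: 5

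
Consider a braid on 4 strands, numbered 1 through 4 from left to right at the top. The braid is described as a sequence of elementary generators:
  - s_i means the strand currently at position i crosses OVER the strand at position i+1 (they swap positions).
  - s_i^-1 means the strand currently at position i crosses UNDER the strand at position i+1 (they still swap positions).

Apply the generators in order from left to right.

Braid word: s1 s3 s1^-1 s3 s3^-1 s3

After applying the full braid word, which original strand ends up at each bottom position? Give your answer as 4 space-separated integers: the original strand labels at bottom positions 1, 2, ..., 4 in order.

Answer: 1 2 3 4

Derivation:
Gen 1 (s1): strand 1 crosses over strand 2. Perm now: [2 1 3 4]
Gen 2 (s3): strand 3 crosses over strand 4. Perm now: [2 1 4 3]
Gen 3 (s1^-1): strand 2 crosses under strand 1. Perm now: [1 2 4 3]
Gen 4 (s3): strand 4 crosses over strand 3. Perm now: [1 2 3 4]
Gen 5 (s3^-1): strand 3 crosses under strand 4. Perm now: [1 2 4 3]
Gen 6 (s3): strand 4 crosses over strand 3. Perm now: [1 2 3 4]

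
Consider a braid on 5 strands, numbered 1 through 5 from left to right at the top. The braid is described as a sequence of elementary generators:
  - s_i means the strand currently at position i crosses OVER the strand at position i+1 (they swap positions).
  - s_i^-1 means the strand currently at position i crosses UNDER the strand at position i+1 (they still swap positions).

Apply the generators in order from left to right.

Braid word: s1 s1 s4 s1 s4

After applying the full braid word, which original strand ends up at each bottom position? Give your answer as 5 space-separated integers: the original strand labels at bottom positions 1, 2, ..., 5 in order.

Gen 1 (s1): strand 1 crosses over strand 2. Perm now: [2 1 3 4 5]
Gen 2 (s1): strand 2 crosses over strand 1. Perm now: [1 2 3 4 5]
Gen 3 (s4): strand 4 crosses over strand 5. Perm now: [1 2 3 5 4]
Gen 4 (s1): strand 1 crosses over strand 2. Perm now: [2 1 3 5 4]
Gen 5 (s4): strand 5 crosses over strand 4. Perm now: [2 1 3 4 5]

Answer: 2 1 3 4 5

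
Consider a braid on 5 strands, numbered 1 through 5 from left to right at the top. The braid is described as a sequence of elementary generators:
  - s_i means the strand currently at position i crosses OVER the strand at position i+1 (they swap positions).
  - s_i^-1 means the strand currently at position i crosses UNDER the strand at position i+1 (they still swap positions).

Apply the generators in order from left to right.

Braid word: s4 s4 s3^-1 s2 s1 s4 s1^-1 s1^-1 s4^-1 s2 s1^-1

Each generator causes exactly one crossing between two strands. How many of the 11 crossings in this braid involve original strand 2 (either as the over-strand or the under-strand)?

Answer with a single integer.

Answer: 3

Derivation:
Gen 1: crossing 4x5. Involves strand 2? no. Count so far: 0
Gen 2: crossing 5x4. Involves strand 2? no. Count so far: 0
Gen 3: crossing 3x4. Involves strand 2? no. Count so far: 0
Gen 4: crossing 2x4. Involves strand 2? yes. Count so far: 1
Gen 5: crossing 1x4. Involves strand 2? no. Count so far: 1
Gen 6: crossing 3x5. Involves strand 2? no. Count so far: 1
Gen 7: crossing 4x1. Involves strand 2? no. Count so far: 1
Gen 8: crossing 1x4. Involves strand 2? no. Count so far: 1
Gen 9: crossing 5x3. Involves strand 2? no. Count so far: 1
Gen 10: crossing 1x2. Involves strand 2? yes. Count so far: 2
Gen 11: crossing 4x2. Involves strand 2? yes. Count so far: 3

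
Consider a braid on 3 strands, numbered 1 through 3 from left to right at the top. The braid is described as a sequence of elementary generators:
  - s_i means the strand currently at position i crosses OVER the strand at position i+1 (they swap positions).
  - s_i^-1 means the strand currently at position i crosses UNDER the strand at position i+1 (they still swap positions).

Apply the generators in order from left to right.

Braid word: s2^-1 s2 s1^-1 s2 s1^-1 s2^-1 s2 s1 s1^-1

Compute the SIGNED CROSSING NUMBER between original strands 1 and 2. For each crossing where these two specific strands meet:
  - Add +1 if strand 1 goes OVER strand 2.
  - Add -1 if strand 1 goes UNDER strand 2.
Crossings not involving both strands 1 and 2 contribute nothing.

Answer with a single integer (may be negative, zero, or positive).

Gen 1: crossing 2x3. Both 1&2? no. Sum: 0
Gen 2: crossing 3x2. Both 1&2? no. Sum: 0
Gen 3: 1 under 2. Both 1&2? yes. Contrib: -1. Sum: -1
Gen 4: crossing 1x3. Both 1&2? no. Sum: -1
Gen 5: crossing 2x3. Both 1&2? no. Sum: -1
Gen 6: 2 under 1. Both 1&2? yes. Contrib: +1. Sum: 0
Gen 7: 1 over 2. Both 1&2? yes. Contrib: +1. Sum: 1
Gen 8: crossing 3x2. Both 1&2? no. Sum: 1
Gen 9: crossing 2x3. Both 1&2? no. Sum: 1

Answer: 1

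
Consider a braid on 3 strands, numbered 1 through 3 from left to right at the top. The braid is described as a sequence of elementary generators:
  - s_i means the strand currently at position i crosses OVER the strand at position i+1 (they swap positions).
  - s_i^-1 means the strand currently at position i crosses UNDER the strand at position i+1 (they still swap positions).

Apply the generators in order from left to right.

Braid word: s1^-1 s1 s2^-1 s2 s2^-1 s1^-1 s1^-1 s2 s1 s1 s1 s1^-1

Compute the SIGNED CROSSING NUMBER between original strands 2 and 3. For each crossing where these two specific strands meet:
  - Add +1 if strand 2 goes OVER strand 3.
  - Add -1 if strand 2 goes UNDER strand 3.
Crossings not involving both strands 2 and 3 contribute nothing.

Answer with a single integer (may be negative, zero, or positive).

Gen 1: crossing 1x2. Both 2&3? no. Sum: 0
Gen 2: crossing 2x1. Both 2&3? no. Sum: 0
Gen 3: 2 under 3. Both 2&3? yes. Contrib: -1. Sum: -1
Gen 4: 3 over 2. Both 2&3? yes. Contrib: -1. Sum: -2
Gen 5: 2 under 3. Both 2&3? yes. Contrib: -1. Sum: -3
Gen 6: crossing 1x3. Both 2&3? no. Sum: -3
Gen 7: crossing 3x1. Both 2&3? no. Sum: -3
Gen 8: 3 over 2. Both 2&3? yes. Contrib: -1. Sum: -4
Gen 9: crossing 1x2. Both 2&3? no. Sum: -4
Gen 10: crossing 2x1. Both 2&3? no. Sum: -4
Gen 11: crossing 1x2. Both 2&3? no. Sum: -4
Gen 12: crossing 2x1. Both 2&3? no. Sum: -4

Answer: -4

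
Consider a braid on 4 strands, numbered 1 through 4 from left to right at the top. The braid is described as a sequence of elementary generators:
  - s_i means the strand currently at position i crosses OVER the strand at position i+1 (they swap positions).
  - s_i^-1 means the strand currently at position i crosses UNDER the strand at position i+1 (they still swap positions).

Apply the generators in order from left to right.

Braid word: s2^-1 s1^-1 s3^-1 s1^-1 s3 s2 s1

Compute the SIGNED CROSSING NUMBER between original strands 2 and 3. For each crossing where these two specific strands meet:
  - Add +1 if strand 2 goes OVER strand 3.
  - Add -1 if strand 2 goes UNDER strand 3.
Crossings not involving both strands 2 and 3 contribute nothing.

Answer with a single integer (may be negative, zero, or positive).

Answer: -2

Derivation:
Gen 1: 2 under 3. Both 2&3? yes. Contrib: -1. Sum: -1
Gen 2: crossing 1x3. Both 2&3? no. Sum: -1
Gen 3: crossing 2x4. Both 2&3? no. Sum: -1
Gen 4: crossing 3x1. Both 2&3? no. Sum: -1
Gen 5: crossing 4x2. Both 2&3? no. Sum: -1
Gen 6: 3 over 2. Both 2&3? yes. Contrib: -1. Sum: -2
Gen 7: crossing 1x2. Both 2&3? no. Sum: -2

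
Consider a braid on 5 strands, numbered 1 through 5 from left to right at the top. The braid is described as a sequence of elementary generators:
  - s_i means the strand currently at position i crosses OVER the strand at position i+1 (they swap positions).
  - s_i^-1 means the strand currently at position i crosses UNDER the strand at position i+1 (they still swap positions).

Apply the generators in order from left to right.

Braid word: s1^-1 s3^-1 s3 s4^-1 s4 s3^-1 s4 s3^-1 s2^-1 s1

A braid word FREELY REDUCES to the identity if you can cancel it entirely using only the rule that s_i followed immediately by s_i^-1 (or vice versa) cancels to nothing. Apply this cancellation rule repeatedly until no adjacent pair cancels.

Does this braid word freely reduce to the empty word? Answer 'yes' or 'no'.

Answer: no

Derivation:
Gen 1 (s1^-1): push. Stack: [s1^-1]
Gen 2 (s3^-1): push. Stack: [s1^-1 s3^-1]
Gen 3 (s3): cancels prior s3^-1. Stack: [s1^-1]
Gen 4 (s4^-1): push. Stack: [s1^-1 s4^-1]
Gen 5 (s4): cancels prior s4^-1. Stack: [s1^-1]
Gen 6 (s3^-1): push. Stack: [s1^-1 s3^-1]
Gen 7 (s4): push. Stack: [s1^-1 s3^-1 s4]
Gen 8 (s3^-1): push. Stack: [s1^-1 s3^-1 s4 s3^-1]
Gen 9 (s2^-1): push. Stack: [s1^-1 s3^-1 s4 s3^-1 s2^-1]
Gen 10 (s1): push. Stack: [s1^-1 s3^-1 s4 s3^-1 s2^-1 s1]
Reduced word: s1^-1 s3^-1 s4 s3^-1 s2^-1 s1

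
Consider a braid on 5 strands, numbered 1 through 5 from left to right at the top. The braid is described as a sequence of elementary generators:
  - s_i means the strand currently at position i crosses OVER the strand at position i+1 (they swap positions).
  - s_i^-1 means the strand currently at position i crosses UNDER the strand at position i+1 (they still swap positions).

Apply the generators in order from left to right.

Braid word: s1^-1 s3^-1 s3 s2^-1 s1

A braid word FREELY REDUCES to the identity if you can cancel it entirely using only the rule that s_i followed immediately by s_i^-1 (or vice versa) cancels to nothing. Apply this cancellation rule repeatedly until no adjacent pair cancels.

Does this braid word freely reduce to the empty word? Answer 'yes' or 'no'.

Answer: no

Derivation:
Gen 1 (s1^-1): push. Stack: [s1^-1]
Gen 2 (s3^-1): push. Stack: [s1^-1 s3^-1]
Gen 3 (s3): cancels prior s3^-1. Stack: [s1^-1]
Gen 4 (s2^-1): push. Stack: [s1^-1 s2^-1]
Gen 5 (s1): push. Stack: [s1^-1 s2^-1 s1]
Reduced word: s1^-1 s2^-1 s1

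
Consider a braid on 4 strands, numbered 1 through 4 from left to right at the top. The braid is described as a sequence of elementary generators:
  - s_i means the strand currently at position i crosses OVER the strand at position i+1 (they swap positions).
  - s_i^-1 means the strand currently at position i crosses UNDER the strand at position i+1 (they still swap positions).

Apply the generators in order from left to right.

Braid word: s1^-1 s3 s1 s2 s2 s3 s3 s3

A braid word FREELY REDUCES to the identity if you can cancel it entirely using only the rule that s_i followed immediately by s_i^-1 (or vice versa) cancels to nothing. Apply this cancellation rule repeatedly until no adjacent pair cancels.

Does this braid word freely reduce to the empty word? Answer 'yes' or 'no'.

Answer: no

Derivation:
Gen 1 (s1^-1): push. Stack: [s1^-1]
Gen 2 (s3): push. Stack: [s1^-1 s3]
Gen 3 (s1): push. Stack: [s1^-1 s3 s1]
Gen 4 (s2): push. Stack: [s1^-1 s3 s1 s2]
Gen 5 (s2): push. Stack: [s1^-1 s3 s1 s2 s2]
Gen 6 (s3): push. Stack: [s1^-1 s3 s1 s2 s2 s3]
Gen 7 (s3): push. Stack: [s1^-1 s3 s1 s2 s2 s3 s3]
Gen 8 (s3): push. Stack: [s1^-1 s3 s1 s2 s2 s3 s3 s3]
Reduced word: s1^-1 s3 s1 s2 s2 s3 s3 s3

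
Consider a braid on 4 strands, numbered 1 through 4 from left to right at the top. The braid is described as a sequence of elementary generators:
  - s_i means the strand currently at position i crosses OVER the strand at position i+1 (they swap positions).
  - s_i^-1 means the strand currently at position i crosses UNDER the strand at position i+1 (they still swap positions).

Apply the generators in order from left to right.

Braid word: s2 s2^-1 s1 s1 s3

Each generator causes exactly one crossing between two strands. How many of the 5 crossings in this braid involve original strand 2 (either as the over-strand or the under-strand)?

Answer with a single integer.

Answer: 4

Derivation:
Gen 1: crossing 2x3. Involves strand 2? yes. Count so far: 1
Gen 2: crossing 3x2. Involves strand 2? yes. Count so far: 2
Gen 3: crossing 1x2. Involves strand 2? yes. Count so far: 3
Gen 4: crossing 2x1. Involves strand 2? yes. Count so far: 4
Gen 5: crossing 3x4. Involves strand 2? no. Count so far: 4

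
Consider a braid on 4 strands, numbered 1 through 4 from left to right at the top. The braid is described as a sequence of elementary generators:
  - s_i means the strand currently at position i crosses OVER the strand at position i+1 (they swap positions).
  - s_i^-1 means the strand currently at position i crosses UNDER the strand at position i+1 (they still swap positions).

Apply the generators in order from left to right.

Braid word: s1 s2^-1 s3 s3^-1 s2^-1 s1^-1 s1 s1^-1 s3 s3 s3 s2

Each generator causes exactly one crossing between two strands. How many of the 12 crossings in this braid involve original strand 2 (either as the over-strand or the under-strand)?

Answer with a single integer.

Answer: 5

Derivation:
Gen 1: crossing 1x2. Involves strand 2? yes. Count so far: 1
Gen 2: crossing 1x3. Involves strand 2? no. Count so far: 1
Gen 3: crossing 1x4. Involves strand 2? no. Count so far: 1
Gen 4: crossing 4x1. Involves strand 2? no. Count so far: 1
Gen 5: crossing 3x1. Involves strand 2? no. Count so far: 1
Gen 6: crossing 2x1. Involves strand 2? yes. Count so far: 2
Gen 7: crossing 1x2. Involves strand 2? yes. Count so far: 3
Gen 8: crossing 2x1. Involves strand 2? yes. Count so far: 4
Gen 9: crossing 3x4. Involves strand 2? no. Count so far: 4
Gen 10: crossing 4x3. Involves strand 2? no. Count so far: 4
Gen 11: crossing 3x4. Involves strand 2? no. Count so far: 4
Gen 12: crossing 2x4. Involves strand 2? yes. Count so far: 5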